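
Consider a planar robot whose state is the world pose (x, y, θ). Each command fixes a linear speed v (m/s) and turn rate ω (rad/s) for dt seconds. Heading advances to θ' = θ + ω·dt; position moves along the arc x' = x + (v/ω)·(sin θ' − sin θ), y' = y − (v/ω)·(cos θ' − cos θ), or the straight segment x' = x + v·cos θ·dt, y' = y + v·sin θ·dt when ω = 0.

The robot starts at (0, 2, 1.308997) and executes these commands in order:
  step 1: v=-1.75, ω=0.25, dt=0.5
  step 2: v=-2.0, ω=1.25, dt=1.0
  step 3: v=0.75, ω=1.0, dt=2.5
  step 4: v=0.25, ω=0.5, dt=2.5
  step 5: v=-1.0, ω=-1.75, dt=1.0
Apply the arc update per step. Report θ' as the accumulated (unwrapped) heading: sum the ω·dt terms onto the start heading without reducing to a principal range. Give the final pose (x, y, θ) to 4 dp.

(-0.4309, -1.2103, 4.6840)

step 1: θ'=1.4340 (R=-7.0000) → pose (-0.1731, 1.1429, 1.4340)
step 2: θ'=2.6840 (R=-1.6000) → pose (0.7051, -0.5107, 2.6840)
step 3: θ'=5.1840 (R=0.7500) → pose (-0.2944, -1.5243, 5.1840)
step 4: θ'=6.4340 (R=0.5000) → pose (0.2261, -1.7914, 6.4340)
step 5: θ'=4.6840 (R=0.5714) → pose (-0.4309, -1.2103, 4.6840)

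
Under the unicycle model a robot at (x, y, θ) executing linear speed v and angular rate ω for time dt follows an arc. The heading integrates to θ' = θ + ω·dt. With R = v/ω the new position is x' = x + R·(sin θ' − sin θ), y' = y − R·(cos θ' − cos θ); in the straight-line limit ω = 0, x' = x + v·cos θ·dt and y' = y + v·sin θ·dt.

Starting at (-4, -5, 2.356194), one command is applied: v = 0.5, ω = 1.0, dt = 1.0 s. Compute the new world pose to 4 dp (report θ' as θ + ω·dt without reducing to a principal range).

θ' = 2.3562 + 1.0·1.0 = 3.3562
R = v/ω = 0.5/1.0 = 0.5000
x' = -4 + 0.5000·(sin 3.3562 − sin 2.3562) = -4.4600
y' = -5 − 0.5000·(cos 3.3562 − cos 2.3562) = -4.8650

(-4.4600, -4.8650, 3.3562)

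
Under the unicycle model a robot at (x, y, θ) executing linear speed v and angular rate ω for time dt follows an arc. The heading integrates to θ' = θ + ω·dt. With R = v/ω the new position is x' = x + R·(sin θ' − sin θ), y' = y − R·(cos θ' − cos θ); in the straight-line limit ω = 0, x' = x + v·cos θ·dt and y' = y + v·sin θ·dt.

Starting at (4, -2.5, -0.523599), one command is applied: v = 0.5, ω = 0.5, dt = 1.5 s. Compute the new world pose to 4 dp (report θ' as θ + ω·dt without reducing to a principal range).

(4.7245, -2.6085, 0.2264)

θ' = -0.5236 + 0.5·1.5 = 0.2264
R = v/ω = 0.5/0.5 = 1.0000
x' = 4 + 1.0000·(sin 0.2264 − sin -0.5236) = 4.7245
y' = -2.5 − 1.0000·(cos 0.2264 − cos -0.5236) = -2.6085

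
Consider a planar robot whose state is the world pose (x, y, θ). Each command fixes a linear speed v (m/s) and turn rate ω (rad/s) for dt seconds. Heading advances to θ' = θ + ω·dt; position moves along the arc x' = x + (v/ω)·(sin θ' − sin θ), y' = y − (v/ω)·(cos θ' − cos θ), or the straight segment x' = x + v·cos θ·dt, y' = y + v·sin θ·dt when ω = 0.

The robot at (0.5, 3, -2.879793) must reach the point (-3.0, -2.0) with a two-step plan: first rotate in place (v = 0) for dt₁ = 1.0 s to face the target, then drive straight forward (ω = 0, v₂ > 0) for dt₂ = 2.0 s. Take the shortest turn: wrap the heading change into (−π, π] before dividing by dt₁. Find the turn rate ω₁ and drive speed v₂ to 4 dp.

ω₁ = 0.6983, v₂ = 3.0516

heading to target = atan2(-2−3, -3−0.5) = -2.1815
Δθ = wrap(-2.1815 − -2.8798) = 0.6983; ω₁ = Δθ/dt₁ = 0.6983
distance = √((-3−0.5)² + (-2−3)²) = 6.1033; v₂ = distance/dt₂ = 3.0516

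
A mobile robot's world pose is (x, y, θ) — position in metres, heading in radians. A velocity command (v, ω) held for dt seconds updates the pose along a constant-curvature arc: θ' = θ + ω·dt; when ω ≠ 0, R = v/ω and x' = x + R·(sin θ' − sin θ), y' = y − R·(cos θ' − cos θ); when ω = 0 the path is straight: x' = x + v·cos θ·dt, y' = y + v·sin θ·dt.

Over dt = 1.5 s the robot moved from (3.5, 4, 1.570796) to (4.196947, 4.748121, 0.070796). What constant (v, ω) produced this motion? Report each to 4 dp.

Δθ = 0.070796 − 1.570796 = -1.500000
ω = Δθ/dt = -1.500000/1.5 = -1.0000
R = −Δy/(cos θ' − cos θ) = -0.7500
v = R·ω = -0.7500·-1.0000 = 0.7500

v = 0.7500, ω = -1.0000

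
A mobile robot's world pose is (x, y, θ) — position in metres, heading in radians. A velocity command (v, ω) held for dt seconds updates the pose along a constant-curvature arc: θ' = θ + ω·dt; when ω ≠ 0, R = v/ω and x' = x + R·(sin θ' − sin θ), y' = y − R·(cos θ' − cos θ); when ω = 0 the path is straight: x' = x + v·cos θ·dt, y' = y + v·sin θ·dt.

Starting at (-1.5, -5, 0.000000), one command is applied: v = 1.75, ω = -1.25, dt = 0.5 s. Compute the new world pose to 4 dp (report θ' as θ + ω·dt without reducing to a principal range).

θ' = 0.0000 + -1.25·0.5 = -0.6250
R = v/ω = 1.75/-1.25 = -1.4000
x' = -1.5 + -1.4000·(sin -0.6250 − sin 0.0000) = -0.6809
y' = -5 − -1.4000·(cos -0.6250 − cos 0.0000) = -5.2647

(-0.6809, -5.2647, -0.6250)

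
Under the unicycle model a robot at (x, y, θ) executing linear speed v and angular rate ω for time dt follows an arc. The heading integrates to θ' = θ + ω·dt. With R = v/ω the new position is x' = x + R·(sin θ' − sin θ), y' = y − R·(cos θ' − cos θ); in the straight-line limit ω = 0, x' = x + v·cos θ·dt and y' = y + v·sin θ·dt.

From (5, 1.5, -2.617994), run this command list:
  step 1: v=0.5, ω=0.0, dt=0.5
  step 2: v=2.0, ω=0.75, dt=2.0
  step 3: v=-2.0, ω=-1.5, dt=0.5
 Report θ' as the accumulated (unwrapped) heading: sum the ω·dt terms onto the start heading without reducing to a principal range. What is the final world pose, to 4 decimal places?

step 1: θ'=-2.6180 (straight) → pose (4.7835, 1.3750, -2.6180)
step 2: θ'=-1.1180 (R=2.6667) → pose (3.7189, -2.1010, -1.1180)
step 3: θ'=-1.8680 (R=1.3333) → pose (3.6430, -1.1273, -1.8680)

(3.6430, -1.1273, -1.8680)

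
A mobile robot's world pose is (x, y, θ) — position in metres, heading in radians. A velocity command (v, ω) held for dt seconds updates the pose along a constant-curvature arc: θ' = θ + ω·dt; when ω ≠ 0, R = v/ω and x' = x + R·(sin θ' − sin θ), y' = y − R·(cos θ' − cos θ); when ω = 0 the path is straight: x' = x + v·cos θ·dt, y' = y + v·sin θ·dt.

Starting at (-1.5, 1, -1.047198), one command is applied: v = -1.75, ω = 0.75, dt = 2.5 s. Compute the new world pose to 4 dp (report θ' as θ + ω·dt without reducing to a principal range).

θ' = -1.0472 + 0.75·2.5 = 0.8278
R = v/ω = -1.75/0.75 = -2.3333
x' = -1.5 + -2.3333·(sin 0.8278 − sin -1.0472) = -5.2391
y' = 1 − -2.3333·(cos 0.8278 − cos -1.0472) = 1.4118

(-5.2391, 1.4118, 0.8278)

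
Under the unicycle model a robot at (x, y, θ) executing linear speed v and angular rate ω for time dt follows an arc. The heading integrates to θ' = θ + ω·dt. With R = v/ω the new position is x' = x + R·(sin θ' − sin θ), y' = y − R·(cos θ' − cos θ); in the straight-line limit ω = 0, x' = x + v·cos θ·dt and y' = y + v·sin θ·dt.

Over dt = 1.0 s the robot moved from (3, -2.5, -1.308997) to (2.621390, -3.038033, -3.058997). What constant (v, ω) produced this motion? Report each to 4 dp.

v = 0.7500, ω = -1.7500

Δθ = -3.058997 − -1.308997 = -1.750000
ω = Δθ/dt = -1.750000/1.0 = -1.7500
R = −Δy/(cos θ' − cos θ) = -0.4286
v = R·ω = -0.4286·-1.7500 = 0.7500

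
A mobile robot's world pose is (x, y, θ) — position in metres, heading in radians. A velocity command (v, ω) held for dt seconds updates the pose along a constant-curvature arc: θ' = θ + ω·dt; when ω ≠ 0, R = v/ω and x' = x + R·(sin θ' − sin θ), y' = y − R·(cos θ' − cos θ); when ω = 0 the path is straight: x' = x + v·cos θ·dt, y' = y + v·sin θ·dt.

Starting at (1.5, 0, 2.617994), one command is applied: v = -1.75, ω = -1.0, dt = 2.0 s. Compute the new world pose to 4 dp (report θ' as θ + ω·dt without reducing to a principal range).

(1.6390, -2.9419, 0.6180)

θ' = 2.6180 + -1.0·2.0 = 0.6180
R = v/ω = -1.75/-1.0 = 1.7500
x' = 1.5 + 1.7500·(sin 0.6180 − sin 2.6180) = 1.6390
y' = 0 − 1.7500·(cos 0.6180 − cos 2.6180) = -2.9419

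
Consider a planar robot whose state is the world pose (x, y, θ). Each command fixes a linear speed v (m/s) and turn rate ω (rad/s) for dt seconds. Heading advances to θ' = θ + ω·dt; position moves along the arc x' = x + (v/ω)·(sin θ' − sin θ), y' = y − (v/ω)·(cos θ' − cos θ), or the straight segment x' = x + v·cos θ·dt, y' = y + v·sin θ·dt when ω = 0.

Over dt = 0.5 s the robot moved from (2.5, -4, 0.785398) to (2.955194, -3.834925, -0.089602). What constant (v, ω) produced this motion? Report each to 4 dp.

v = 1.0000, ω = -1.7500

Δθ = -0.089602 − 0.785398 = -0.875000
ω = Δθ/dt = -0.875000/0.5 = -1.7500
R = Δx/(sin θ' − sin θ) = -0.5714
v = R·ω = -0.5714·-1.7500 = 1.0000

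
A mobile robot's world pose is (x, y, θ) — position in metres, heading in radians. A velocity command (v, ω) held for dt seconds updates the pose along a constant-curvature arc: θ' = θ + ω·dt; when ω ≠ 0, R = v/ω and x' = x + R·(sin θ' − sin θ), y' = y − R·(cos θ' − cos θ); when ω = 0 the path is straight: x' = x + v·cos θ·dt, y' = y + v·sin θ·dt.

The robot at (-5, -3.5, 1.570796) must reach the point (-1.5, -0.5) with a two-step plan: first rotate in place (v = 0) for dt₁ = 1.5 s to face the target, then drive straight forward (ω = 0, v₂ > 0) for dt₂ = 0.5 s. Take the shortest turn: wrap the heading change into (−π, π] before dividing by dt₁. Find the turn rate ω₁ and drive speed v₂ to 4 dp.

heading to target = atan2(-0.5−-3.5, -1.5−-5) = 0.7086
Δθ = wrap(0.7086 − 1.5708) = -0.8622; ω₁ = Δθ/dt₁ = -0.5748
distance = √((-1.5−-5)² + (-0.5−-3.5)²) = 4.6098; v₂ = distance/dt₂ = 9.2195

ω₁ = -0.5748, v₂ = 9.2195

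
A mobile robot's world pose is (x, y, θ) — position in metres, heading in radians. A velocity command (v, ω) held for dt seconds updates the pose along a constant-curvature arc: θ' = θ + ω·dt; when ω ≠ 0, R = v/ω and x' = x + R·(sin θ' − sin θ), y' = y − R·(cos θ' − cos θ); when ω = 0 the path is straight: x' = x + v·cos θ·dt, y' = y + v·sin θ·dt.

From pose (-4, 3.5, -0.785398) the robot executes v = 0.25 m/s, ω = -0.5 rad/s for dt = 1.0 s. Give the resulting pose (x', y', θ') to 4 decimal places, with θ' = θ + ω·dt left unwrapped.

θ' = -0.7854 + -0.5·1.0 = -1.2854
R = v/ω = 0.25/-0.5 = -0.5000
x' = -4 + -0.5000·(sin -1.2854 − sin -0.7854) = -3.8738
y' = 3.5 − -0.5000·(cos -1.2854 − cos -0.7854) = 3.2872

(-3.8738, 3.2872, -1.2854)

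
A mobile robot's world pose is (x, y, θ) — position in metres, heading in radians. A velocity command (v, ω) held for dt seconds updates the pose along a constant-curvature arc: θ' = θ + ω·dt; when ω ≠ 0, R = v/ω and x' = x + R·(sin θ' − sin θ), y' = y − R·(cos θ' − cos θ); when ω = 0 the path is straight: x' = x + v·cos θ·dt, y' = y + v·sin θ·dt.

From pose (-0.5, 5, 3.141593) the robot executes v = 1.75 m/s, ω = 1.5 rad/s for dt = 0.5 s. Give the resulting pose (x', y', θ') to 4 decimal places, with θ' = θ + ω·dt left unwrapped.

θ' = 3.1416 + 1.5·0.5 = 3.8916
R = v/ω = 1.75/1.5 = 1.1667
x' = -0.5 + 1.1667·(sin 3.8916 − sin 3.1416) = -1.2952
y' = 5 − 1.1667·(cos 3.8916 − cos 3.1416) = 4.6870

(-1.2952, 4.6870, 3.8916)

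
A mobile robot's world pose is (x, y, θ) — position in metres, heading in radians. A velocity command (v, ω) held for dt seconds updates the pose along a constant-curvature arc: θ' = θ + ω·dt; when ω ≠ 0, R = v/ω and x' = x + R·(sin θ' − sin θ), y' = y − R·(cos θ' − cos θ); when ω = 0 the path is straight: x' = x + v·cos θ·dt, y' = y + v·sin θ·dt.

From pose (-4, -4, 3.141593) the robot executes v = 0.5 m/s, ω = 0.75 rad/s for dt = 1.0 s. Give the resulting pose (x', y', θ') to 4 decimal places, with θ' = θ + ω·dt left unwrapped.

(-4.4544, -4.1789, 3.8916)

θ' = 3.1416 + 0.75·1.0 = 3.8916
R = v/ω = 0.5/0.75 = 0.6667
x' = -4 + 0.6667·(sin 3.8916 − sin 3.1416) = -4.4544
y' = -4 − 0.6667·(cos 3.8916 − cos 3.1416) = -4.1789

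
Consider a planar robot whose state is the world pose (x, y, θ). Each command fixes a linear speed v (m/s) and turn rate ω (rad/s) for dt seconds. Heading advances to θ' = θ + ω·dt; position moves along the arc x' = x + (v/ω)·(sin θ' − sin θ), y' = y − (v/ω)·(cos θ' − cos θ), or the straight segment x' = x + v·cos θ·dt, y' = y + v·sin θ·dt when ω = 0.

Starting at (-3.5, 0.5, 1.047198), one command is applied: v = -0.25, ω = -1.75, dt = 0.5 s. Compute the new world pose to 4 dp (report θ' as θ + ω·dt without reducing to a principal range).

(-3.5992, 0.4307, 0.1722)

θ' = 1.0472 + -1.75·0.5 = 0.1722
R = v/ω = -0.25/-1.75 = 0.1429
x' = -3.5 + 0.1429·(sin 0.1722 − sin 1.0472) = -3.5992
y' = 0.5 − 0.1429·(cos 0.1722 − cos 1.0472) = 0.4307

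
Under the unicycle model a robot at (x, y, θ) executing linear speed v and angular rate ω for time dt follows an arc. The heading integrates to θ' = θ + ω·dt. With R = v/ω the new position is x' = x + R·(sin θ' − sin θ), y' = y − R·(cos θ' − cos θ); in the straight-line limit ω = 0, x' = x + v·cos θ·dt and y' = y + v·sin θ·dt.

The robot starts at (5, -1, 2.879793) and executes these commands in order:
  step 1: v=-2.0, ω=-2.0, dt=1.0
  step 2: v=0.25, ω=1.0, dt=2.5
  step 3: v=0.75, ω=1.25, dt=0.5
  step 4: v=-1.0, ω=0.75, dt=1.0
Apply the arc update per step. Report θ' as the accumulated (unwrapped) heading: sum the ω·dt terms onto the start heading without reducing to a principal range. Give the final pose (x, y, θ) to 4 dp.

(5.2647, -1.4708, 4.7548)

step 1: θ'=0.8798 (R=1.0000) → pose (5.5118, -2.6032, 0.8798)
step 2: θ'=3.3798 (R=0.2500) → pose (5.2601, -2.2010, 3.3798)
step 3: θ'=4.0048 (R=0.6000) → pose (4.9458, -2.3940, 4.0048)
step 4: θ'=4.7548 (R=-1.3333) → pose (5.2647, -1.4708, 4.7548)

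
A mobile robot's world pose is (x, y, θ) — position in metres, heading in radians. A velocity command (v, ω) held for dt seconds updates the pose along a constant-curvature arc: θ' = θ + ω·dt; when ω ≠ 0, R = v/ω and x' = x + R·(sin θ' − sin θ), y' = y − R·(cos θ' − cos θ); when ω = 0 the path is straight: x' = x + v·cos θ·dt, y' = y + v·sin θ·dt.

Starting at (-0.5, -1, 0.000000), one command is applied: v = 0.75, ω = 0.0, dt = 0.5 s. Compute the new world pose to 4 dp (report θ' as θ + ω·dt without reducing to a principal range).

(-0.1250, -1.0000, 0.0000)

θ' = 0.0000 + 0.0·0.5 = 0.0000
ω = 0 → straight: x' = -0.5 + 0.75·cos(0.0000)·0.5 = -0.1250
y' = -1 + 0.75·sin(0.0000)·0.5 = -1.0000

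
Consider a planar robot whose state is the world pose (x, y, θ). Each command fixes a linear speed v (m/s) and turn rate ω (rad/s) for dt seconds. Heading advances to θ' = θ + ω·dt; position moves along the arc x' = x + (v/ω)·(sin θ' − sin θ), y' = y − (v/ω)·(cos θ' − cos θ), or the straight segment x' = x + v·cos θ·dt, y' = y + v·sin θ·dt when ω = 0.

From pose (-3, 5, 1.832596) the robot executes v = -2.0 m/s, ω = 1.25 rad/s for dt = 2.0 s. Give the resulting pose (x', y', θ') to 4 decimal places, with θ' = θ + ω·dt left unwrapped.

θ' = 1.8326 + 1.25·2.0 = 4.3326
R = v/ω = -2.0/1.25 = -1.6000
x' = -3 + -1.6000·(sin 4.3326 − sin 1.8326) = 0.0315
y' = 5 − -1.6000·(cos 4.3326 − cos 1.8326) = 4.8209

(0.0315, 4.8209, 4.3326)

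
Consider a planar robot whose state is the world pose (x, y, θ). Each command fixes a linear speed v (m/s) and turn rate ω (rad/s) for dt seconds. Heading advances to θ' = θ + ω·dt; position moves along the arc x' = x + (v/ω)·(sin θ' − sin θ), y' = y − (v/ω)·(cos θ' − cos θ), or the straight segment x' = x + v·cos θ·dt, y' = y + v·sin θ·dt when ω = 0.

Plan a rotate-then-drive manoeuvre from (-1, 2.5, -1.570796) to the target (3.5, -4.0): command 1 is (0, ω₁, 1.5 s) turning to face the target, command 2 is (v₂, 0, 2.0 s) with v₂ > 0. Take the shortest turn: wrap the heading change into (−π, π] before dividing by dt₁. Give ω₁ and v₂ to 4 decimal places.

ω₁ = 0.4037, v₂ = 3.9528

heading to target = atan2(-4−2.5, 3.5−-1) = -0.9653
Δθ = wrap(-0.9653 − -1.5708) = 0.6055; ω₁ = Δθ/dt₁ = 0.4037
distance = √((3.5−-1)² + (-4−2.5)²) = 7.9057; v₂ = distance/dt₂ = 3.9528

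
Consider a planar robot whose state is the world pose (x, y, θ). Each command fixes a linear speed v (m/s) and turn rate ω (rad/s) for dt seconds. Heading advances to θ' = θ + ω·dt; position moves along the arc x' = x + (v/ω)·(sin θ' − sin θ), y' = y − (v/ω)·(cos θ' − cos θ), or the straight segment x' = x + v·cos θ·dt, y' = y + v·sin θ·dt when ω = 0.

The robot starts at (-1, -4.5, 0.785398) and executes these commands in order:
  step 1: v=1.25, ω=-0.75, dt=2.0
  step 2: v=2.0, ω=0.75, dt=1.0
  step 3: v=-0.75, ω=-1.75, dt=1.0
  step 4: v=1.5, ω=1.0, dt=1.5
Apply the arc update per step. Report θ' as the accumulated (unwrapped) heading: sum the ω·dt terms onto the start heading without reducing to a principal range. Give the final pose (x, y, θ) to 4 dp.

(3.8384, -6.2611, -0.2146)

step 1: θ'=-0.7146 (R=-1.6667) → pose (1.2707, -4.4196, -0.7146)
step 2: θ'=0.0354 (R=2.6667) → pose (3.1126, -5.0703, 0.0354)
step 3: θ'=-1.7146 (R=0.4286) → pose (2.6733, -4.5806, -1.7146)
step 4: θ'=-0.2146 (R=1.5000) → pose (3.8384, -6.2611, -0.2146)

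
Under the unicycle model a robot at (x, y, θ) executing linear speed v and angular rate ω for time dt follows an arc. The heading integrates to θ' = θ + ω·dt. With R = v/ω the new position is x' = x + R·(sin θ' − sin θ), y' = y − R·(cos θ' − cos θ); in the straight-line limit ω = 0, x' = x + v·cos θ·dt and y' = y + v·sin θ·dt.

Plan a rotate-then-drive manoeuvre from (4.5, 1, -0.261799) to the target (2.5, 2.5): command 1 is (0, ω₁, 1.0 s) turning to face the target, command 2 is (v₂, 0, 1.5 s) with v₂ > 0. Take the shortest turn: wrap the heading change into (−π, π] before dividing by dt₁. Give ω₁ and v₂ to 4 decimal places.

ω₁ = 2.7599, v₂ = 1.6667

heading to target = atan2(2.5−1, 2.5−4.5) = 2.4981
Δθ = wrap(2.4981 − -0.2618) = 2.7599; ω₁ = Δθ/dt₁ = 2.7599
distance = √((2.5−4.5)² + (2.5−1)²) = 2.5000; v₂ = distance/dt₂ = 1.6667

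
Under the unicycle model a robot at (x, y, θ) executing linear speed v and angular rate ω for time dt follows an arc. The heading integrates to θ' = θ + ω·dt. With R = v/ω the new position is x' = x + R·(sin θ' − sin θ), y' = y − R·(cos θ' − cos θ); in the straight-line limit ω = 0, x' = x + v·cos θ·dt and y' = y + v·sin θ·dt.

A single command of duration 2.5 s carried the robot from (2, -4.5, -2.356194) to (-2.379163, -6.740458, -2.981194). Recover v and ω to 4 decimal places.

v = 2.0000, ω = -0.2500

Δθ = -2.981194 − -2.356194 = -0.625000
ω = Δθ/dt = -0.625000/2.5 = -0.2500
R = Δx/(sin θ' − sin θ) = -8.0000
v = R·ω = -8.0000·-0.2500 = 2.0000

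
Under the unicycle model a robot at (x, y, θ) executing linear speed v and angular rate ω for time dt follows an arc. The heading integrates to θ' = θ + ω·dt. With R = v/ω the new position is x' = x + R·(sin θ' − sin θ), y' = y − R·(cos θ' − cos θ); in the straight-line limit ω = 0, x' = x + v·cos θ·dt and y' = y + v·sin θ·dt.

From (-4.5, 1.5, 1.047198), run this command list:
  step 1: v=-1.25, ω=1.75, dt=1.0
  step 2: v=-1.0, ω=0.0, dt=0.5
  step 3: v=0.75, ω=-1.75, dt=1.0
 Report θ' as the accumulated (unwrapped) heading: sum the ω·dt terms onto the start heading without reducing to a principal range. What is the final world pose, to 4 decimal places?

(-3.8784, 0.9194, 1.0472)

step 1: θ'=2.7972 (R=-0.7143) → pose (-4.1226, 0.4705, 2.7972)
step 2: θ'=2.7972 (straight) → pose (-3.6519, 0.3017, 2.7972)
step 3: θ'=1.0472 (R=-0.4286) → pose (-3.8784, 0.9194, 1.0472)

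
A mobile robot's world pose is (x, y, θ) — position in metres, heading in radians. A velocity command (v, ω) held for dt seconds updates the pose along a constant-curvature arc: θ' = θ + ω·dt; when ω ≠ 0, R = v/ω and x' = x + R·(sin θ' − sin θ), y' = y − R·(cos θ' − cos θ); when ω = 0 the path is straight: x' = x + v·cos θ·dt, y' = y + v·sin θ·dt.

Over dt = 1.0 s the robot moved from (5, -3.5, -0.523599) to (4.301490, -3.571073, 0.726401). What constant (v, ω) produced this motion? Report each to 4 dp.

Δθ = 0.726401 − -0.523599 = 1.250000
ω = Δθ/dt = 1.250000/1.0 = 1.2500
R = Δx/(sin θ' − sin θ) = -0.6000
v = R·ω = -0.6000·1.2500 = -0.7500

v = -0.7500, ω = 1.2500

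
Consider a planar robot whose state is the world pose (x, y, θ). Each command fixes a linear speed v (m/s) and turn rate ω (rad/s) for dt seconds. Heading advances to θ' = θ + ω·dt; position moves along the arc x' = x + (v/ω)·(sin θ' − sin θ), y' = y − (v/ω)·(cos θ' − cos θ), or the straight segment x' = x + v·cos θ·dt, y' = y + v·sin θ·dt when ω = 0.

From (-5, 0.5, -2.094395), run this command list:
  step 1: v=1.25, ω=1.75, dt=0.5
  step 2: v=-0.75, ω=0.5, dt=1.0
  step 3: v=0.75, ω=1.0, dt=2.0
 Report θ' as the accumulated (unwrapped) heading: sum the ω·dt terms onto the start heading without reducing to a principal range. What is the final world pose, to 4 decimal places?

step 1: θ'=-1.2194 (R=0.7143) → pose (-5.0520, -0.1030, -1.2194)
step 2: θ'=-0.7194 (R=-1.5000) → pose (-5.4720, 0.5090, -0.7194)
step 3: θ'=1.2806 (R=0.7500) → pose (-4.2592, 0.8585, 1.2806)

(-4.2592, 0.8585, 1.2806)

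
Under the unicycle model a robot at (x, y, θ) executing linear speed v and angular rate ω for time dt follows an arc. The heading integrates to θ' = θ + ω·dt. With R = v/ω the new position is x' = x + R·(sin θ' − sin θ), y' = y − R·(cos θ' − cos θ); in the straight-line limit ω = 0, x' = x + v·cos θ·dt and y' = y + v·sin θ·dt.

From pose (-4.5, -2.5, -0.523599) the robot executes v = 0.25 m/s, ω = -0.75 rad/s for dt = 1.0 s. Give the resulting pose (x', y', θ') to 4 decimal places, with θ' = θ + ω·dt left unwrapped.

θ' = -0.5236 + -0.75·1.0 = -1.2736
R = v/ω = 0.25/-0.75 = -0.3333
x' = -4.5 + -0.3333·(sin -1.2736 − sin -0.5236) = -4.3479
y' = -2.5 − -0.3333·(cos -1.2736 − cos -0.5236) = -2.6911

(-4.3479, -2.6911, -1.2736)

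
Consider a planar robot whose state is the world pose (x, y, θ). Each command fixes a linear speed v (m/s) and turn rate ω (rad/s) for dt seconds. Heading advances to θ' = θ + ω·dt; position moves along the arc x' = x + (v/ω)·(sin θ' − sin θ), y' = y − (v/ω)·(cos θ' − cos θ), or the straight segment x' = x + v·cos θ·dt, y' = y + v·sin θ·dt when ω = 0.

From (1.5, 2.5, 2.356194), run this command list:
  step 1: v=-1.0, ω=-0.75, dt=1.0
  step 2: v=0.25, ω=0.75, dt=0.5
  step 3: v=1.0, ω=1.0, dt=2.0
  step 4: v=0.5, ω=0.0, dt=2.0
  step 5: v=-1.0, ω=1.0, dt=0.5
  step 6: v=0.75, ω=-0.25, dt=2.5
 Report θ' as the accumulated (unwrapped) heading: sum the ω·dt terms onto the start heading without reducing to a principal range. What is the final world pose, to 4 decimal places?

(-1.1921, 0.1100, 3.8562)

step 1: θ'=1.6062 (R=1.3333) → pose (1.8897, 1.6044, 1.6062)
step 2: θ'=1.9812 (R=0.3333) → pose (1.8622, 1.7256, 1.9812)
step 3: θ'=3.9812 (R=1.0000) → pose (0.2009, 1.9944, 3.9812)
step 4: θ'=3.9812 (straight) → pose (-0.4669, 1.2500, 3.9812)
step 5: θ'=4.4812 (R=-1.0000) → pose (-0.2379, 1.6886, 4.4812)
step 6: θ'=3.8562 (R=-3.0000) → pose (-1.1921, 0.1100, 3.8562)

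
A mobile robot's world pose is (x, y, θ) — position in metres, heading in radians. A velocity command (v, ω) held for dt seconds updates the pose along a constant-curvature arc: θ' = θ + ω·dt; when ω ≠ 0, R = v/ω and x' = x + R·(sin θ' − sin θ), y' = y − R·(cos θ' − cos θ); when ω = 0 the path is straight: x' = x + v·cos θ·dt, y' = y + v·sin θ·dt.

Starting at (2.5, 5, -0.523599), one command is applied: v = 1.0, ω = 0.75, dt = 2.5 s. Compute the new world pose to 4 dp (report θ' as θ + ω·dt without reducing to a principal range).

(4.4680, 5.8645, 1.3514)

θ' = -0.5236 + 0.75·2.5 = 1.3514
R = v/ω = 1.0/0.75 = 1.3333
x' = 2.5 + 1.3333·(sin 1.3514 − sin -0.5236) = 4.4680
y' = 5 − 1.3333·(cos 1.3514 − cos -0.5236) = 5.8645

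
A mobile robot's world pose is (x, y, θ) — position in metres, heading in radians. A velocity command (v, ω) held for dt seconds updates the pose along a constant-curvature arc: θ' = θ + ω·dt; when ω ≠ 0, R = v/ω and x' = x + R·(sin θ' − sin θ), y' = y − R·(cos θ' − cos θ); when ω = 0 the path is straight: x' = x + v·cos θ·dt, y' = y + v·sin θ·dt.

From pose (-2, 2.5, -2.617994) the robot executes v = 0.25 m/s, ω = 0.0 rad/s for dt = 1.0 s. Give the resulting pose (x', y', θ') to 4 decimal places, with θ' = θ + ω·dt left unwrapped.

(-2.2165, 2.3750, -2.6180)

θ' = -2.6180 + 0.0·1.0 = -2.6180
ω = 0 → straight: x' = -2 + 0.25·cos(-2.6180)·1.0 = -2.2165
y' = 2.5 + 0.25·sin(-2.6180)·1.0 = 2.3750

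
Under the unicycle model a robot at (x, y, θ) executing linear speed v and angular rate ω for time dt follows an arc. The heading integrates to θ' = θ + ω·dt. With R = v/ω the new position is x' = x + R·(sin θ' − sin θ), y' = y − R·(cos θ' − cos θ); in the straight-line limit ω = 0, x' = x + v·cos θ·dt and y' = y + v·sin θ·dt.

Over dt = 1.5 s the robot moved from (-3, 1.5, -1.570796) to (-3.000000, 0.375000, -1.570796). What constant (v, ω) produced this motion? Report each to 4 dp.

v = 0.7500, ω = 0.0000

Δθ = -1.570796 − -1.570796 = 0.000000
ω = Δθ/dt = 0.000000/1.5 = 0.0000
ω = 0 → v = (Δx·cos θ + Δy·sin θ)/dt = 0.7500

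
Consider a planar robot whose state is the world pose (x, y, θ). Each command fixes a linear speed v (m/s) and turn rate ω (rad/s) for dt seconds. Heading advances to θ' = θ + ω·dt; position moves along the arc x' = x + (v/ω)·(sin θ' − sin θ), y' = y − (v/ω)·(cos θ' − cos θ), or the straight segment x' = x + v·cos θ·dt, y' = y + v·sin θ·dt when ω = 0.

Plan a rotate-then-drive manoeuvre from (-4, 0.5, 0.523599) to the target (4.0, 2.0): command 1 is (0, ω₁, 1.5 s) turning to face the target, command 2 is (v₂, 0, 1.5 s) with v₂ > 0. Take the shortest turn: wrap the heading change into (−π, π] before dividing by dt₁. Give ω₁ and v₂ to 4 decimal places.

ω₁ = -0.2255, v₂ = 5.4263

heading to target = atan2(2−0.5, 4−-4) = 0.1853
Δθ = wrap(0.1853 − 0.5236) = -0.3383; ω₁ = Δθ/dt₁ = -0.2255
distance = √((4−-4)² + (2−0.5)²) = 8.1394; v₂ = distance/dt₂ = 5.4263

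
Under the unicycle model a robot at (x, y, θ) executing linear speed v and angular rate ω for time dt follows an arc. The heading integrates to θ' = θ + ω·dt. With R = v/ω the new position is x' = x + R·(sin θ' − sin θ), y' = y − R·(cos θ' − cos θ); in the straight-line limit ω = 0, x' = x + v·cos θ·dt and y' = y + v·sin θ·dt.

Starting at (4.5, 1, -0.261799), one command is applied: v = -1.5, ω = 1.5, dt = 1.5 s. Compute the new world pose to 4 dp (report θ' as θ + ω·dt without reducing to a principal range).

(3.3270, -0.3713, 1.9882)

θ' = -0.2618 + 1.5·1.5 = 1.9882
R = v/ω = -1.5/1.5 = -1.0000
x' = 4.5 + -1.0000·(sin 1.9882 − sin -0.2618) = 3.3270
y' = 1 − -1.0000·(cos 1.9882 − cos -0.2618) = -0.3713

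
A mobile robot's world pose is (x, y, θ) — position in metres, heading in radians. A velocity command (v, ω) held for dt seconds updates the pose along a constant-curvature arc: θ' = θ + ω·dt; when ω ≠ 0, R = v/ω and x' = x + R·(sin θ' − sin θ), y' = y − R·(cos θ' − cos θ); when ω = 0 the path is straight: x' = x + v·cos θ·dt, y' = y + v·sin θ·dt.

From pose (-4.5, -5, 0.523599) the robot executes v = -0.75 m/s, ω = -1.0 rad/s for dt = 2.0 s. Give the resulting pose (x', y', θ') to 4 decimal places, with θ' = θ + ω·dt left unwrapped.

θ' = 0.5236 + -1.0·2.0 = -1.4764
R = v/ω = -0.75/-1.0 = 0.7500
x' = -4.5 + 0.7500·(sin -1.4764 − sin 0.5236) = -5.6217
y' = -5 − 0.7500·(cos -1.4764 − cos 0.5236) = -4.4212

(-5.6217, -4.4212, -1.4764)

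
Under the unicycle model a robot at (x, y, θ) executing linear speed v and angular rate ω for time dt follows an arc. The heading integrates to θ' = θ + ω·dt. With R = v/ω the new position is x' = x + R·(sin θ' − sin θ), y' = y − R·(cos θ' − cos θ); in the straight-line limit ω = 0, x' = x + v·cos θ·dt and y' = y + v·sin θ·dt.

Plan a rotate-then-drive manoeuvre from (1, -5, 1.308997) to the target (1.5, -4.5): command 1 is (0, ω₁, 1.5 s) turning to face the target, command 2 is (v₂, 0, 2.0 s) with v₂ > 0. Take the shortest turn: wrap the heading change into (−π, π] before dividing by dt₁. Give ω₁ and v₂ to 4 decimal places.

heading to target = atan2(-4.5−-5, 1.5−1) = 0.7854
Δθ = wrap(0.7854 − 1.3090) = -0.5236; ω₁ = Δθ/dt₁ = -0.3491
distance = √((1.5−1)² + (-4.5−-5)²) = 0.7071; v₂ = distance/dt₂ = 0.3536

ω₁ = -0.3491, v₂ = 0.3536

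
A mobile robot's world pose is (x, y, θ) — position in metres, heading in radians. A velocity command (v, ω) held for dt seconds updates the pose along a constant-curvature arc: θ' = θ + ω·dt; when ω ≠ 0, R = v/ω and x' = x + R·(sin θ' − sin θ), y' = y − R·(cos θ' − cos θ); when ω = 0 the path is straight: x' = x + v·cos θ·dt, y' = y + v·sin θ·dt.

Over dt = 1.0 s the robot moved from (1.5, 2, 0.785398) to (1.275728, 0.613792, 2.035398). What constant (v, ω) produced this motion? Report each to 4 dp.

Δθ = 2.035398 − 0.785398 = 1.250000
ω = Δθ/dt = 1.250000/1.0 = 1.2500
R = −Δy/(cos θ' − cos θ) = -1.2000
v = R·ω = -1.2000·1.2500 = -1.5000

v = -1.5000, ω = 1.2500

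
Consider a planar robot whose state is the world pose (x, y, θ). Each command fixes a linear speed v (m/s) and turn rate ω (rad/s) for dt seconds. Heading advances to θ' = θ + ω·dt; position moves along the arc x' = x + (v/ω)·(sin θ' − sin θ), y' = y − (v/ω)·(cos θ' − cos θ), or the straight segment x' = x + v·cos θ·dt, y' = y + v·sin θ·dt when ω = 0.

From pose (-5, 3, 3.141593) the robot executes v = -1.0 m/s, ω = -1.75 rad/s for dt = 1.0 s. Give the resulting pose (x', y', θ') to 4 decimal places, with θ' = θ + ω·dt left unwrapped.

θ' = 3.1416 + -1.75·1.0 = 1.3916
R = v/ω = -1.0/-1.75 = 0.5714
x' = -5 + 0.5714·(sin 1.3916 − sin 3.1416) = -4.4377
y' = 3 − 0.5714·(cos 1.3916 − cos 3.1416) = 2.3267

(-4.4377, 2.3267, 1.3916)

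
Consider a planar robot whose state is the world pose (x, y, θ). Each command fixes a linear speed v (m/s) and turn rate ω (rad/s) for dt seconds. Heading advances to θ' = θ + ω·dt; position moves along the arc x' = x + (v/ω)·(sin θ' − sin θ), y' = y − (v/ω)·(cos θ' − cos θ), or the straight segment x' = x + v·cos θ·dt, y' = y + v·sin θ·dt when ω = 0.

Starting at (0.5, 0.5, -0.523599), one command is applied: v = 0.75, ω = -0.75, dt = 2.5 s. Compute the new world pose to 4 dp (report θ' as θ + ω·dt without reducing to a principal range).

(0.6765, -1.1025, -2.3986)

θ' = -0.5236 + -0.75·2.5 = -2.3986
R = v/ω = 0.75/-0.75 = -1.0000
x' = 0.5 + -1.0000·(sin -2.3986 − sin -0.5236) = 0.6765
y' = 0.5 − -1.0000·(cos -2.3986 − cos -0.5236) = -1.1025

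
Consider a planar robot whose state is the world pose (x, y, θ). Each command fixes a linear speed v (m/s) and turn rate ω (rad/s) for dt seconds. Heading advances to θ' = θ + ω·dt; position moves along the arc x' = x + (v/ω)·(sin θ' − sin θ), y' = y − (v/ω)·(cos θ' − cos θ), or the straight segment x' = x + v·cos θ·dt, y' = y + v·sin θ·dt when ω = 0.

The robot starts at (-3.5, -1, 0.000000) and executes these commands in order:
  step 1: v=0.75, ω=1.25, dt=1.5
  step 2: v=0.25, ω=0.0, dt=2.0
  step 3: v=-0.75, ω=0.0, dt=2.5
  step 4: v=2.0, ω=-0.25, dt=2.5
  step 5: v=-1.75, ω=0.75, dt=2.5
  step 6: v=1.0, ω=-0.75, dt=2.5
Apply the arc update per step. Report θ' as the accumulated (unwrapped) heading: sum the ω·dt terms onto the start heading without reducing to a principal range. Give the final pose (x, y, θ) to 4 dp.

(-1.5425, 2.0715, 1.2500)

step 1: θ'=1.8750 (R=0.6000) → pose (-2.9275, -0.2203, 1.8750)
step 2: θ'=1.8750 (straight) → pose (-3.0773, 0.2568, 1.8750)
step 3: θ'=1.8750 (straight) → pose (-2.5157, -1.5321, 1.8750)
step 4: θ'=1.2500 (R=-8.0000) → pose (-2.4749, 3.3867, 1.2500)
step 5: θ'=3.1250 (R=-2.3333) → pose (-0.2993, 0.3179, 3.1250)
step 6: θ'=1.2500 (R=-1.3333) → pose (-1.5425, 2.0715, 1.2500)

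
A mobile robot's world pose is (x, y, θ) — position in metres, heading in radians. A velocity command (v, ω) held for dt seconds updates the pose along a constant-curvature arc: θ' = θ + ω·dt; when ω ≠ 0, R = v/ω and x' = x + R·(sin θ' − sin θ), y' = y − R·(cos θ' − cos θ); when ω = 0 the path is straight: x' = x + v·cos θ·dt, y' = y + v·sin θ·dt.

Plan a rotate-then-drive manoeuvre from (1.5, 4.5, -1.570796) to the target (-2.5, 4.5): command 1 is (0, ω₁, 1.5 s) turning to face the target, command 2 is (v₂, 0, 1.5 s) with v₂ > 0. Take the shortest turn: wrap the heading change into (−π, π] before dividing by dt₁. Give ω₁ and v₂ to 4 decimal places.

ω₁ = -1.0472, v₂ = 2.6667

heading to target = atan2(4.5−4.5, -2.5−1.5) = 3.1416
Δθ = wrap(3.1416 − -1.5708) = -1.5708; ω₁ = Δθ/dt₁ = -1.0472
distance = √((-2.5−1.5)² + (4.5−4.5)²) = 4.0000; v₂ = distance/dt₂ = 2.6667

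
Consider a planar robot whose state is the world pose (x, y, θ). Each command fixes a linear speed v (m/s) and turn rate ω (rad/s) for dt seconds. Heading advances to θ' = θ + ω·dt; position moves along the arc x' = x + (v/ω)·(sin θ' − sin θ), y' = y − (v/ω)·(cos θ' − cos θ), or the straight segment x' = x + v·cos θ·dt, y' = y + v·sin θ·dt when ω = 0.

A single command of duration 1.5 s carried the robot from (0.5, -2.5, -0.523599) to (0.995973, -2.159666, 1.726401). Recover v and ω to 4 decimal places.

v = 0.5000, ω = 1.5000

Δθ = 1.726401 − -0.523599 = 2.250000
ω = Δθ/dt = 2.250000/1.5 = 1.5000
R = Δx/(sin θ' − sin θ) = 0.3333
v = R·ω = 0.3333·1.5000 = 0.5000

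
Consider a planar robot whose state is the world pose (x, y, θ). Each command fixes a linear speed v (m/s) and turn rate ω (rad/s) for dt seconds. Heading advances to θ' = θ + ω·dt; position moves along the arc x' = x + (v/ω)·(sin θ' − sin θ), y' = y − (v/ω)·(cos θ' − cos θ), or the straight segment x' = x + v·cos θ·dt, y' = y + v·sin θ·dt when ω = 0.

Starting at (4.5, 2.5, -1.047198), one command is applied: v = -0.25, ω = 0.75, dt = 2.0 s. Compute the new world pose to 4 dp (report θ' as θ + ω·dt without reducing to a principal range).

(4.0655, 2.6331, 0.4528)

θ' = -1.0472 + 0.75·2.0 = 0.4528
R = v/ω = -0.25/0.75 = -0.3333
x' = 4.5 + -0.3333·(sin 0.4528 − sin -1.0472) = 4.0655
y' = 2.5 − -0.3333·(cos 0.4528 − cos -1.0472) = 2.6331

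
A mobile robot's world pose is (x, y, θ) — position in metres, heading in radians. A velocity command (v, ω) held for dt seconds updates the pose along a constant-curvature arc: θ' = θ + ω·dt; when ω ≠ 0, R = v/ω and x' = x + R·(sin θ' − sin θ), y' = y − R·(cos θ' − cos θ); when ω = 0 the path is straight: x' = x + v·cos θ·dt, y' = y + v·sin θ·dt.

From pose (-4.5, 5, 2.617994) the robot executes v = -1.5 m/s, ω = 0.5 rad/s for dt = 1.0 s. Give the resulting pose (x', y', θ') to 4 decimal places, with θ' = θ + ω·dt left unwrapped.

θ' = 2.6180 + 0.5·1.0 = 3.1180
R = v/ω = -1.5/0.5 = -3.0000
x' = -4.5 + -3.0000·(sin 3.1180 − sin 2.6180) = -3.0708
y' = 5 − -3.0000·(cos 3.1180 − cos 2.6180) = 4.5989

(-3.0708, 4.5989, 3.1180)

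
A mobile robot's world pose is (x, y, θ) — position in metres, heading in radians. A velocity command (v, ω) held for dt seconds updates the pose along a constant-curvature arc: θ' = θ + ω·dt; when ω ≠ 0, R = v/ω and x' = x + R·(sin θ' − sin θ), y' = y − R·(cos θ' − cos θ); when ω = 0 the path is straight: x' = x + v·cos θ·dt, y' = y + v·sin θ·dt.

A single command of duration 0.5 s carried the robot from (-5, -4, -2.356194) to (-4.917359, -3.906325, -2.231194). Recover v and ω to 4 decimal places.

v = -0.2500, ω = 0.2500

Δθ = -2.231194 − -2.356194 = 0.125000
ω = Δθ/dt = 0.125000/0.5 = 0.2500
R = −Δy/(cos θ' − cos θ) = -1.0000
v = R·ω = -1.0000·0.2500 = -0.2500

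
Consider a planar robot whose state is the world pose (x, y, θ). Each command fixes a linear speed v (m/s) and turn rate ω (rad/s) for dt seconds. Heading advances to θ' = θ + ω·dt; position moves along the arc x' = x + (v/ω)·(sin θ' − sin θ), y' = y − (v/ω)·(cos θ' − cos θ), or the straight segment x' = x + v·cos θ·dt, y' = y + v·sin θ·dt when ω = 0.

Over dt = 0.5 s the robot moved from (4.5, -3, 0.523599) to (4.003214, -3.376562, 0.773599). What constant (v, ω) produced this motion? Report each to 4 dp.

Δθ = 0.773599 − 0.523599 = 0.250000
ω = Δθ/dt = 0.250000/0.5 = 0.5000
R = Δx/(sin θ' − sin θ) = -2.5000
v = R·ω = -2.5000·0.5000 = -1.2500

v = -1.2500, ω = 0.5000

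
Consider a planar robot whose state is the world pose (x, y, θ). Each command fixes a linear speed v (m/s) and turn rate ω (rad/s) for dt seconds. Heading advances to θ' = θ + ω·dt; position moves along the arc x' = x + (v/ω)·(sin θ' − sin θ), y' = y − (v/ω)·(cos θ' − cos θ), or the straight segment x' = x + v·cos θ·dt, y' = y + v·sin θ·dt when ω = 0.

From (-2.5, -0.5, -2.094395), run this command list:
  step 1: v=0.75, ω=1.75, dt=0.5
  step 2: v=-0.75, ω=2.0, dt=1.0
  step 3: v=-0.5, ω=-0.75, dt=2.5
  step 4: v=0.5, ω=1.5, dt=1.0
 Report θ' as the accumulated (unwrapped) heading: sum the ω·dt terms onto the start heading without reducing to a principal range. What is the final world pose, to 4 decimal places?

(-3.7810, -0.7099, 0.4056)

step 1: θ'=-1.2194 (R=0.4286) → pose (-2.5312, -0.8618, -1.2194)
step 2: θ'=0.7806 (R=-0.3750) → pose (-3.1472, -0.7245, 0.7806)
step 3: θ'=-1.0944 (R=0.6667) → pose (-4.2088, -0.5565, -1.0944)
step 4: θ'=0.4056 (R=0.3333) → pose (-3.7810, -0.7099, 0.4056)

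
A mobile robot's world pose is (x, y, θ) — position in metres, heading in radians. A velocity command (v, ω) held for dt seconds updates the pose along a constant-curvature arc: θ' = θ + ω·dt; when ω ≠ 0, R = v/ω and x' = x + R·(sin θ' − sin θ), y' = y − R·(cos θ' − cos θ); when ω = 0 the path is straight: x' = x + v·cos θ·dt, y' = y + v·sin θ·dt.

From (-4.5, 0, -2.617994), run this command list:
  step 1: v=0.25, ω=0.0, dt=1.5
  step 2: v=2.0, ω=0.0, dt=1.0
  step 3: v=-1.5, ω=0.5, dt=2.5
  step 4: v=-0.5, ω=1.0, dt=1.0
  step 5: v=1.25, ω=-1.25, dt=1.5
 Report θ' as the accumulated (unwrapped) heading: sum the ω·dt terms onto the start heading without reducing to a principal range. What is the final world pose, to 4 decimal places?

(-5.0055, 0.8249, -2.2430)

step 1: θ'=-2.6180 (straight) → pose (-4.8248, -0.1875, -2.6180)
step 2: θ'=-2.6180 (straight) → pose (-6.5568, -1.1875, -2.6180)
step 3: θ'=-1.3680 (R=-3.0000) → pose (-5.1183, 2.0148, -1.3680)
step 4: θ'=-0.3680 (R=-0.5000) → pose (-5.4282, 2.3806, -0.3680)
step 5: θ'=-2.2430 (R=-1.0000) → pose (-5.0055, 0.8249, -2.2430)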